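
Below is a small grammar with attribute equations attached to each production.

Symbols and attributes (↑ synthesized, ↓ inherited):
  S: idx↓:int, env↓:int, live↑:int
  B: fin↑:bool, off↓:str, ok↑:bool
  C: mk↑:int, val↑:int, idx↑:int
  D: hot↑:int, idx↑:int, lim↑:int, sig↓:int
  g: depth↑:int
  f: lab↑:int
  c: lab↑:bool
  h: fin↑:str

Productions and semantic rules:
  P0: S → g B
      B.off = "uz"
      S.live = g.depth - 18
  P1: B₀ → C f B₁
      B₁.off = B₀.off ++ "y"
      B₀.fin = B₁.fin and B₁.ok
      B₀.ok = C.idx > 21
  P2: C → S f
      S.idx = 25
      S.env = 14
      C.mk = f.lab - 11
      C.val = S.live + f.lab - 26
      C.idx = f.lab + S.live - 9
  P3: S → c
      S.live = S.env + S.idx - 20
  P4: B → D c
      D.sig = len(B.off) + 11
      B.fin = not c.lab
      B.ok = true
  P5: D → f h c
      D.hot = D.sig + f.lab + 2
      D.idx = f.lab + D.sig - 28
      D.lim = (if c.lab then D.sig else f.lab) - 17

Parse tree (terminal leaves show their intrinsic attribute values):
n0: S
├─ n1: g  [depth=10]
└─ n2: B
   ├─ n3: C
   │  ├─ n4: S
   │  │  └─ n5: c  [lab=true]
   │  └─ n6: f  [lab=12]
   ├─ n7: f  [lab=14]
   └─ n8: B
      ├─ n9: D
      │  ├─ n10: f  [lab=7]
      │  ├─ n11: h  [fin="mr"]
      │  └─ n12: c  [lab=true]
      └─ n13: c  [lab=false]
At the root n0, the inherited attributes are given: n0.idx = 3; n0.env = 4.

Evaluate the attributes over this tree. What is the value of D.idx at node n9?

-7

1. n0.idx = 3  [given at root]
2. n0.env = 4  [given at root]
3. n1.depth = 10  [terminal]
4. n2.off = "uz"  ["uz"]
5. n4.idx = 25  [25]
6. n4.env = 14  [14]
7. n5.lab = true  [terminal]
8. n4.live = 19  [S.env + S.idx - 20]
9. n6.lab = 12  [terminal]
10. n3.mk = 1  [f.lab - 11]
11. n3.val = 5  [S.live + f.lab - 26]
12. n3.idx = 22  [f.lab + S.live - 9]
13. n7.lab = 14  [terminal]
14. n8.off = "uzy"  [B₀.off ++ "y"]
15. n9.sig = 14  [len(B.off) + 11]
16. n10.lab = 7  [terminal]
17. n11.fin = "mr"  [terminal]
18. n12.lab = true  [terminal]
19. n9.hot = 23  [D.sig + f.lab + 2]
20. n9.idx = -7  [f.lab + D.sig - 28]
21. n9.lim = -3  [(if c.lab then D.sig else f.lab) - 17]
22. n13.lab = false  [terminal]
23. n8.fin = true  [not c.lab]
24. n8.ok = true  [true]
25. n2.fin = true  [B₁.fin and B₁.ok]
26. n2.ok = true  [C.idx > 21]
27. n0.live = -8  [g.depth - 18]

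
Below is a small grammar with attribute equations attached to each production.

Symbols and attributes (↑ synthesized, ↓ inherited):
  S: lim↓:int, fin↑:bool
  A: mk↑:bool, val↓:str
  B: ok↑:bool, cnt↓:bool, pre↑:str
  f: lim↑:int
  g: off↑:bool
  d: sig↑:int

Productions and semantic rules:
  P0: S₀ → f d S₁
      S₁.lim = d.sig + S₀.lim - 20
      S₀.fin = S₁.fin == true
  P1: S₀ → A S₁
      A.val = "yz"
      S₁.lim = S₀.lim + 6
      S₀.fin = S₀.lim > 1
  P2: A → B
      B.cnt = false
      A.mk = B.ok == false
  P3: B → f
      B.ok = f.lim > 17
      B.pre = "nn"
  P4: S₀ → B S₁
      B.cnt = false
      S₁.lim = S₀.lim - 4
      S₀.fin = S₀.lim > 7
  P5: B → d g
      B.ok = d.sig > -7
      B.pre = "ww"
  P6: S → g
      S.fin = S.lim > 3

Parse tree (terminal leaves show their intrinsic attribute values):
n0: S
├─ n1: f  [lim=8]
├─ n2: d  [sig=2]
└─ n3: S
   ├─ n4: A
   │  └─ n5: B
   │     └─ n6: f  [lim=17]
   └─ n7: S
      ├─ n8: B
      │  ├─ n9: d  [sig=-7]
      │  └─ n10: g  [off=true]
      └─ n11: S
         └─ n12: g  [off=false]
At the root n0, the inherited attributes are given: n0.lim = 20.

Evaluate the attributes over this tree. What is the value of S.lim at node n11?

4

1. n0.lim = 20  [given at root]
2. n1.lim = 8  [terminal]
3. n2.sig = 2  [terminal]
4. n3.lim = 2  [d.sig + S₀.lim - 20]
5. n4.val = "yz"  ["yz"]
6. n5.cnt = false  [false]
7. n6.lim = 17  [terminal]
8. n5.ok = false  [f.lim > 17]
9. n5.pre = "nn"  ["nn"]
10. n4.mk = true  [B.ok == false]
11. n7.lim = 8  [S₀.lim + 6]
12. n8.cnt = false  [false]
13. n9.sig = -7  [terminal]
14. n10.off = true  [terminal]
15. n8.ok = false  [d.sig > -7]
16. n8.pre = "ww"  ["ww"]
17. n11.lim = 4  [S₀.lim - 4]
18. n12.off = false  [terminal]
19. n11.fin = true  [S.lim > 3]
20. n7.fin = true  [S₀.lim > 7]
21. n3.fin = true  [S₀.lim > 1]
22. n0.fin = true  [S₁.fin == true]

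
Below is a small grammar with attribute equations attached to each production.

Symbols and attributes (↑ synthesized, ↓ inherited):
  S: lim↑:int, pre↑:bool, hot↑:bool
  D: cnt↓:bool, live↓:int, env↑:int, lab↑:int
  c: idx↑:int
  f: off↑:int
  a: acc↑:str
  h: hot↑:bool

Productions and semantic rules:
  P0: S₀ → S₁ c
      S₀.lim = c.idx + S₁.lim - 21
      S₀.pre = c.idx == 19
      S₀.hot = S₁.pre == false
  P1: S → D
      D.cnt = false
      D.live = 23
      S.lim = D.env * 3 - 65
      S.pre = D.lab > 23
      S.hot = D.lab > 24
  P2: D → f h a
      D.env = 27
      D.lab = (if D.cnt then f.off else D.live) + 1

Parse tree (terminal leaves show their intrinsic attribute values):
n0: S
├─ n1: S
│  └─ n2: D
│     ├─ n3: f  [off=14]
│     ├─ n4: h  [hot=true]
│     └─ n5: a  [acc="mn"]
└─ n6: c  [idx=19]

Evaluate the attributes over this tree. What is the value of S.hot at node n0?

1. n2.cnt = false  [false]
2. n2.live = 23  [23]
3. n3.off = 14  [terminal]
4. n4.hot = true  [terminal]
5. n5.acc = "mn"  [terminal]
6. n2.env = 27  [27]
7. n2.lab = 24  [(if D.cnt then f.off else D.live) + 1]
8. n1.lim = 16  [D.env * 3 - 65]
9. n1.pre = true  [D.lab > 23]
10. n1.hot = false  [D.lab > 24]
11. n6.idx = 19  [terminal]
12. n0.lim = 14  [c.idx + S₁.lim - 21]
13. n0.pre = true  [c.idx == 19]
14. n0.hot = false  [S₁.pre == false]

false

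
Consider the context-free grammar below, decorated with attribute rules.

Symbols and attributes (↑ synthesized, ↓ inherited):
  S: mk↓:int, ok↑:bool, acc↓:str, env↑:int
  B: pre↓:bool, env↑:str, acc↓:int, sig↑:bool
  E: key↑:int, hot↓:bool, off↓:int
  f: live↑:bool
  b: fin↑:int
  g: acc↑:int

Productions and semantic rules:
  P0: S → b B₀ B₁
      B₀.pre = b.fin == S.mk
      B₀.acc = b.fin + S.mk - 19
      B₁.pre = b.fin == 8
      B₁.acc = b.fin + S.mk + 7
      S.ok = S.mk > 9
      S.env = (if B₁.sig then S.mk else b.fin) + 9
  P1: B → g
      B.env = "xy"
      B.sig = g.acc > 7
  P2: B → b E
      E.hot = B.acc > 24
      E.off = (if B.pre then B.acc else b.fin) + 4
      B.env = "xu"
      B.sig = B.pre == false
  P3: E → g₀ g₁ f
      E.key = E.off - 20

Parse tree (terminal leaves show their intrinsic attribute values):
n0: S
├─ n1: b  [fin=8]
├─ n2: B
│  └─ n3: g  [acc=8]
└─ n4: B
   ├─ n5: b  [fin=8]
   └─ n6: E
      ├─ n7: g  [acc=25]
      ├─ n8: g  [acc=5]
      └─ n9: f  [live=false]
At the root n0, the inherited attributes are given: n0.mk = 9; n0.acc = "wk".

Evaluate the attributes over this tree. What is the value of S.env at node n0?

1. n0.mk = 9  [given at root]
2. n0.acc = "wk"  [given at root]
3. n1.fin = 8  [terminal]
4. n2.pre = false  [b.fin == S.mk]
5. n2.acc = -2  [b.fin + S.mk - 19]
6. n3.acc = 8  [terminal]
7. n2.env = "xy"  ["xy"]
8. n2.sig = true  [g.acc > 7]
9. n4.pre = true  [b.fin == 8]
10. n4.acc = 24  [b.fin + S.mk + 7]
11. n5.fin = 8  [terminal]
12. n6.hot = false  [B.acc > 24]
13. n6.off = 28  [(if B.pre then B.acc else b.fin) + 4]
14. n7.acc = 25  [terminal]
15. n8.acc = 5  [terminal]
16. n9.live = false  [terminal]
17. n6.key = 8  [E.off - 20]
18. n4.env = "xu"  ["xu"]
19. n4.sig = false  [B.pre == false]
20. n0.ok = false  [S.mk > 9]
21. n0.env = 17  [(if B₁.sig then S.mk else b.fin) + 9]

17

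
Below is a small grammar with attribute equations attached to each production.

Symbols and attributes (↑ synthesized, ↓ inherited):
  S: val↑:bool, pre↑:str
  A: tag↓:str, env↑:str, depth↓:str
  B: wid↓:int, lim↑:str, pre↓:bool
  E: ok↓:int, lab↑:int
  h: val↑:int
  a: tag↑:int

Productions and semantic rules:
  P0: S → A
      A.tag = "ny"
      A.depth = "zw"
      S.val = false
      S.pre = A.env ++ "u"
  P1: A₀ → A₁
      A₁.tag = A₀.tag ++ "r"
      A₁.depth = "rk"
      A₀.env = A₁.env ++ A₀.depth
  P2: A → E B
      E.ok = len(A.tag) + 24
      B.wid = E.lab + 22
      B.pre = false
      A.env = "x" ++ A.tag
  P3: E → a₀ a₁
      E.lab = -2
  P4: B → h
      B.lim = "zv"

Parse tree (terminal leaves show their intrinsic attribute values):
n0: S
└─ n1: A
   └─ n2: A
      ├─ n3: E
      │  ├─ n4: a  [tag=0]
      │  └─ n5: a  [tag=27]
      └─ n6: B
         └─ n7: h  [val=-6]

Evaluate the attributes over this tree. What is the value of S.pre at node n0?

"xnyrzwu"

1. n1.tag = "ny"  ["ny"]
2. n1.depth = "zw"  ["zw"]
3. n2.tag = "nyr"  [A₀.tag ++ "r"]
4. n2.depth = "rk"  ["rk"]
5. n3.ok = 27  [len(A.tag) + 24]
6. n4.tag = 0  [terminal]
7. n5.tag = 27  [terminal]
8. n3.lab = -2  [-2]
9. n6.wid = 20  [E.lab + 22]
10. n6.pre = false  [false]
11. n7.val = -6  [terminal]
12. n6.lim = "zv"  ["zv"]
13. n2.env = "xnyr"  ["x" ++ A.tag]
14. n1.env = "xnyrzw"  [A₁.env ++ A₀.depth]
15. n0.val = false  [false]
16. n0.pre = "xnyrzwu"  [A.env ++ "u"]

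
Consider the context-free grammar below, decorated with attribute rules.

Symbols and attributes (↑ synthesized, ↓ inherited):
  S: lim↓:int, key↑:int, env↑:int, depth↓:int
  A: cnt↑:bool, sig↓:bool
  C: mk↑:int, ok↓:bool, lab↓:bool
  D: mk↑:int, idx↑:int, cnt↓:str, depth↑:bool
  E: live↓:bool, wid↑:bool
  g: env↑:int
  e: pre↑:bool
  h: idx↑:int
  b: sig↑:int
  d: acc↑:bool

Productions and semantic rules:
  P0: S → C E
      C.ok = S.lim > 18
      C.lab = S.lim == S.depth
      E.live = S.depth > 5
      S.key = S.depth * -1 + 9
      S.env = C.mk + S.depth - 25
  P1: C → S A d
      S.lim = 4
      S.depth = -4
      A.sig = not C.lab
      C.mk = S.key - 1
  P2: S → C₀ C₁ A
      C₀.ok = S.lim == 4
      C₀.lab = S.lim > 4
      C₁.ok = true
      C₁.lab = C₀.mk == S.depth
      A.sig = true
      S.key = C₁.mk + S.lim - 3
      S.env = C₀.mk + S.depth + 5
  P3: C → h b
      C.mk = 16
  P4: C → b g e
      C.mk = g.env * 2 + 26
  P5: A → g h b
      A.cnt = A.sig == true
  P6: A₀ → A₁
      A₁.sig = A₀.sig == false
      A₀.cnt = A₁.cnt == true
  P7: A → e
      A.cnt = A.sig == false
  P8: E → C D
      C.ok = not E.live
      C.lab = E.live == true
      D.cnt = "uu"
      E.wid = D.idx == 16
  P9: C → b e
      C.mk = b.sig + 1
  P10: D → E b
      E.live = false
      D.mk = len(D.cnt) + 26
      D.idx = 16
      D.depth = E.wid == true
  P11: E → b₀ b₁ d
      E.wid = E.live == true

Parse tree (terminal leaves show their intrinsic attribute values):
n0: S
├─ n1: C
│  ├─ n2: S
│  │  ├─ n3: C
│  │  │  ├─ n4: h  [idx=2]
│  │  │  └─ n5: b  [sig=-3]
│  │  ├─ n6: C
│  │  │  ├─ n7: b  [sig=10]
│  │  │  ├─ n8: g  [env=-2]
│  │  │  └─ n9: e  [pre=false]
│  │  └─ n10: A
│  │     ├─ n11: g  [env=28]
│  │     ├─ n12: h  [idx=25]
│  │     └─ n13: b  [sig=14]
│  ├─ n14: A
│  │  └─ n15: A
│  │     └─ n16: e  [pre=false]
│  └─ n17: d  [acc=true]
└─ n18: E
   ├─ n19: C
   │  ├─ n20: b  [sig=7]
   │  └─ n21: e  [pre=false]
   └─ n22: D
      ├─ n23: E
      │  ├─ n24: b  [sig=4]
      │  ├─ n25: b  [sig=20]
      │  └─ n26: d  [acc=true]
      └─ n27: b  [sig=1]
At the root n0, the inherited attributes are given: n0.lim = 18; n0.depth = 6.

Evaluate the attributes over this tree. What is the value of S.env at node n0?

3

1. n0.lim = 18  [given at root]
2. n0.depth = 6  [given at root]
3. n1.ok = false  [S.lim > 18]
4. n1.lab = false  [S.lim == S.depth]
5. n2.lim = 4  [4]
6. n2.depth = -4  [-4]
7. n3.ok = true  [S.lim == 4]
8. n3.lab = false  [S.lim > 4]
9. n4.idx = 2  [terminal]
10. n5.sig = -3  [terminal]
11. n3.mk = 16  [16]
12. n6.ok = true  [true]
13. n6.lab = false  [C₀.mk == S.depth]
14. n7.sig = 10  [terminal]
15. n8.env = -2  [terminal]
16. n9.pre = false  [terminal]
17. n6.mk = 22  [g.env * 2 + 26]
18. n10.sig = true  [true]
19. n11.env = 28  [terminal]
20. n12.idx = 25  [terminal]
21. n13.sig = 14  [terminal]
22. n10.cnt = true  [A.sig == true]
23. n2.key = 23  [C₁.mk + S.lim - 3]
24. n2.env = 17  [C₀.mk + S.depth + 5]
25. n14.sig = true  [not C.lab]
26. n15.sig = false  [A₀.sig == false]
27. n16.pre = false  [terminal]
28. n15.cnt = true  [A.sig == false]
29. n14.cnt = true  [A₁.cnt == true]
30. n17.acc = true  [terminal]
31. n1.mk = 22  [S.key - 1]
32. n18.live = true  [S.depth > 5]
33. n19.ok = false  [not E.live]
34. n19.lab = true  [E.live == true]
35. n20.sig = 7  [terminal]
36. n21.pre = false  [terminal]
37. n19.mk = 8  [b.sig + 1]
38. n22.cnt = "uu"  ["uu"]
39. n23.live = false  [false]
40. n24.sig = 4  [terminal]
41. n25.sig = 20  [terminal]
42. n26.acc = true  [terminal]
43. n23.wid = false  [E.live == true]
44. n27.sig = 1  [terminal]
45. n22.mk = 28  [len(D.cnt) + 26]
46. n22.idx = 16  [16]
47. n22.depth = false  [E.wid == true]
48. n18.wid = true  [D.idx == 16]
49. n0.key = 3  [S.depth * -1 + 9]
50. n0.env = 3  [C.mk + S.depth - 25]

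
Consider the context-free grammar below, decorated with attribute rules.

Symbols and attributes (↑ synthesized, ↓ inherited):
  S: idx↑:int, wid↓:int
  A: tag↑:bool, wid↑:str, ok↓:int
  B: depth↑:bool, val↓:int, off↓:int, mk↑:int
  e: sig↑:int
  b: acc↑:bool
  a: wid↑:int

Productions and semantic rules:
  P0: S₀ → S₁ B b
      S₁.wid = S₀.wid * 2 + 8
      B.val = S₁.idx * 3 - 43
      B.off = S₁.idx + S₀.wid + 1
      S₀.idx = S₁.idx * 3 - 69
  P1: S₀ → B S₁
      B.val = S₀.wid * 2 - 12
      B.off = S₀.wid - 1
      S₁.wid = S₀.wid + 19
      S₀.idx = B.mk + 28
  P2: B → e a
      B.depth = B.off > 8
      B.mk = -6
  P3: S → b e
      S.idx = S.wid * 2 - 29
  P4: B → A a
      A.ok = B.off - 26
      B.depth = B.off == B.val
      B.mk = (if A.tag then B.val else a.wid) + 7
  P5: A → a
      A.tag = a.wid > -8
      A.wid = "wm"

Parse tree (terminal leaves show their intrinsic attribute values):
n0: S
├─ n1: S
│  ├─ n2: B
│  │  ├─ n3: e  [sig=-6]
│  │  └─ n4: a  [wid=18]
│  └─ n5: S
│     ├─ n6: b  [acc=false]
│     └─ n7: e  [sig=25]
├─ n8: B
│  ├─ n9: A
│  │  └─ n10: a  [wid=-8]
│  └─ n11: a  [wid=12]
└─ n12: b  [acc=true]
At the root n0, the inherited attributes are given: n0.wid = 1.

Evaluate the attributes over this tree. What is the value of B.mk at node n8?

19

1. n0.wid = 1  [given at root]
2. n1.wid = 10  [S₀.wid * 2 + 8]
3. n2.val = 8  [S₀.wid * 2 - 12]
4. n2.off = 9  [S₀.wid - 1]
5. n3.sig = -6  [terminal]
6. n4.wid = 18  [terminal]
7. n2.depth = true  [B.off > 8]
8. n2.mk = -6  [-6]
9. n5.wid = 29  [S₀.wid + 19]
10. n6.acc = false  [terminal]
11. n7.sig = 25  [terminal]
12. n5.idx = 29  [S.wid * 2 - 29]
13. n1.idx = 22  [B.mk + 28]
14. n8.val = 23  [S₁.idx * 3 - 43]
15. n8.off = 24  [S₁.idx + S₀.wid + 1]
16. n9.ok = -2  [B.off - 26]
17. n10.wid = -8  [terminal]
18. n9.tag = false  [a.wid > -8]
19. n9.wid = "wm"  ["wm"]
20. n11.wid = 12  [terminal]
21. n8.depth = false  [B.off == B.val]
22. n8.mk = 19  [(if A.tag then B.val else a.wid) + 7]
23. n12.acc = true  [terminal]
24. n0.idx = -3  [S₁.idx * 3 - 69]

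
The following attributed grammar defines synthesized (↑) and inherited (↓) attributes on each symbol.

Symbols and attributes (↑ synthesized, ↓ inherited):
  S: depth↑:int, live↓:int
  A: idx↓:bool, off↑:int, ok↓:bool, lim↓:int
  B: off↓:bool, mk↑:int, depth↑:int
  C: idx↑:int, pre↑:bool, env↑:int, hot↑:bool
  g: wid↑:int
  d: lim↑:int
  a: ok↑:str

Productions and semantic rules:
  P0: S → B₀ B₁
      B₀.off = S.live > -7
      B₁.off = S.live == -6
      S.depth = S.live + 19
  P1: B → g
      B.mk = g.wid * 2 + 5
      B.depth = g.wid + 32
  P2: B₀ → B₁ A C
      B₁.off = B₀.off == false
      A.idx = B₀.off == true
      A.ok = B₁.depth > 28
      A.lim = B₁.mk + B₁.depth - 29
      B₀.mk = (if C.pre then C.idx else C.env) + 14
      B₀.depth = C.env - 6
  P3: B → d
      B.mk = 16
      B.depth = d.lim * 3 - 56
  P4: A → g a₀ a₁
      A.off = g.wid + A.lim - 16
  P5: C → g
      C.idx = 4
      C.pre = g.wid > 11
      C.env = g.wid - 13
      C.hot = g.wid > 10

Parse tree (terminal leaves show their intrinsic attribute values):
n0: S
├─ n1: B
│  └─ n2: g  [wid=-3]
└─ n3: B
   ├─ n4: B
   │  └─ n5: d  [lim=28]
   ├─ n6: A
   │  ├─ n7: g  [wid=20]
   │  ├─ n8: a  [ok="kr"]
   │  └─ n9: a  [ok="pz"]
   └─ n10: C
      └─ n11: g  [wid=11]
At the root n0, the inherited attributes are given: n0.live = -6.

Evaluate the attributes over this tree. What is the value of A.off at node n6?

1. n0.live = -6  [given at root]
2. n1.off = true  [S.live > -7]
3. n2.wid = -3  [terminal]
4. n1.mk = -1  [g.wid * 2 + 5]
5. n1.depth = 29  [g.wid + 32]
6. n3.off = true  [S.live == -6]
7. n4.off = false  [B₀.off == false]
8. n5.lim = 28  [terminal]
9. n4.mk = 16  [16]
10. n4.depth = 28  [d.lim * 3 - 56]
11. n6.idx = true  [B₀.off == true]
12. n6.ok = false  [B₁.depth > 28]
13. n6.lim = 15  [B₁.mk + B₁.depth - 29]
14. n7.wid = 20  [terminal]
15. n8.ok = "kr"  [terminal]
16. n9.ok = "pz"  [terminal]
17. n6.off = 19  [g.wid + A.lim - 16]
18. n11.wid = 11  [terminal]
19. n10.idx = 4  [4]
20. n10.pre = false  [g.wid > 11]
21. n10.env = -2  [g.wid - 13]
22. n10.hot = true  [g.wid > 10]
23. n3.mk = 12  [(if C.pre then C.idx else C.env) + 14]
24. n3.depth = -8  [C.env - 6]
25. n0.depth = 13  [S.live + 19]

19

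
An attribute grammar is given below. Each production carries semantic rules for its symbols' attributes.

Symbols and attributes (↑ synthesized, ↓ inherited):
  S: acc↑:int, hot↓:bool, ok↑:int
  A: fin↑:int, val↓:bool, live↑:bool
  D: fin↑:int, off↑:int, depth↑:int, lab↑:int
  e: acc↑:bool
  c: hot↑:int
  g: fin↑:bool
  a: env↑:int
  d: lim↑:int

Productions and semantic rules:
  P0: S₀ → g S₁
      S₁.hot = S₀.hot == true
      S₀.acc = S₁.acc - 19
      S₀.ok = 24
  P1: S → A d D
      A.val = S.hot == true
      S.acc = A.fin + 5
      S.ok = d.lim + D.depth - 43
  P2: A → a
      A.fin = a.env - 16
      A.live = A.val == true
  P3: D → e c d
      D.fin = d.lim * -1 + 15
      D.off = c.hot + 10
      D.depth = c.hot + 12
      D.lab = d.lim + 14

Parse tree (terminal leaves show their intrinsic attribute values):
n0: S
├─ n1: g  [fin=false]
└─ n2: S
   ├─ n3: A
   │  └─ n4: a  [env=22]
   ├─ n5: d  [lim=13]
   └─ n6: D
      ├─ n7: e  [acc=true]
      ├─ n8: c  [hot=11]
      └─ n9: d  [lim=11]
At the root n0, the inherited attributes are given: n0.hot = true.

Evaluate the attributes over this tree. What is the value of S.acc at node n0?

1. n0.hot = true  [given at root]
2. n1.fin = false  [terminal]
3. n2.hot = true  [S₀.hot == true]
4. n3.val = true  [S.hot == true]
5. n4.env = 22  [terminal]
6. n3.fin = 6  [a.env - 16]
7. n3.live = true  [A.val == true]
8. n5.lim = 13  [terminal]
9. n7.acc = true  [terminal]
10. n8.hot = 11  [terminal]
11. n9.lim = 11  [terminal]
12. n6.fin = 4  [d.lim * -1 + 15]
13. n6.off = 21  [c.hot + 10]
14. n6.depth = 23  [c.hot + 12]
15. n6.lab = 25  [d.lim + 14]
16. n2.acc = 11  [A.fin + 5]
17. n2.ok = -7  [d.lim + D.depth - 43]
18. n0.acc = -8  [S₁.acc - 19]
19. n0.ok = 24  [24]

-8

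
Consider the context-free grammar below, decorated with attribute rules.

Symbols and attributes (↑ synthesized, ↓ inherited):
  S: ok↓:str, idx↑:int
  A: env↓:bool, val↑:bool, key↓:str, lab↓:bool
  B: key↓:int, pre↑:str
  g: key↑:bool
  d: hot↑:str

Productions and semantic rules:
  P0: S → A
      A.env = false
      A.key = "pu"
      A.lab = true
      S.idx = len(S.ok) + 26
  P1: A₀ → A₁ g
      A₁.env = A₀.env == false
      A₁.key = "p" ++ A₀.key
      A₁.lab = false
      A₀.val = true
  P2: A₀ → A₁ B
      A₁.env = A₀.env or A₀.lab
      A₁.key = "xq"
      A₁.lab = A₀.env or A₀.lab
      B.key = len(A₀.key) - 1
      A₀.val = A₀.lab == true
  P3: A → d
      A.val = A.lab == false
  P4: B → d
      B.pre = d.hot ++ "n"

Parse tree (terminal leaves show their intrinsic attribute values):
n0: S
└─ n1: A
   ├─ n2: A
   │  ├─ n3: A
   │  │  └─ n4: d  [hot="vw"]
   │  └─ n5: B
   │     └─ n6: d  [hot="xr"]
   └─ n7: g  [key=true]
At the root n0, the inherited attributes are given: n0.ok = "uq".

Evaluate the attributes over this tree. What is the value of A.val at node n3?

false

1. n0.ok = "uq"  [given at root]
2. n1.env = false  [false]
3. n1.key = "pu"  ["pu"]
4. n1.lab = true  [true]
5. n2.env = true  [A₀.env == false]
6. n2.key = "ppu"  ["p" ++ A₀.key]
7. n2.lab = false  [false]
8. n3.env = true  [A₀.env or A₀.lab]
9. n3.key = "xq"  ["xq"]
10. n3.lab = true  [A₀.env or A₀.lab]
11. n4.hot = "vw"  [terminal]
12. n3.val = false  [A.lab == false]
13. n5.key = 2  [len(A₀.key) - 1]
14. n6.hot = "xr"  [terminal]
15. n5.pre = "xrn"  [d.hot ++ "n"]
16. n2.val = false  [A₀.lab == true]
17. n7.key = true  [terminal]
18. n1.val = true  [true]
19. n0.idx = 28  [len(S.ok) + 26]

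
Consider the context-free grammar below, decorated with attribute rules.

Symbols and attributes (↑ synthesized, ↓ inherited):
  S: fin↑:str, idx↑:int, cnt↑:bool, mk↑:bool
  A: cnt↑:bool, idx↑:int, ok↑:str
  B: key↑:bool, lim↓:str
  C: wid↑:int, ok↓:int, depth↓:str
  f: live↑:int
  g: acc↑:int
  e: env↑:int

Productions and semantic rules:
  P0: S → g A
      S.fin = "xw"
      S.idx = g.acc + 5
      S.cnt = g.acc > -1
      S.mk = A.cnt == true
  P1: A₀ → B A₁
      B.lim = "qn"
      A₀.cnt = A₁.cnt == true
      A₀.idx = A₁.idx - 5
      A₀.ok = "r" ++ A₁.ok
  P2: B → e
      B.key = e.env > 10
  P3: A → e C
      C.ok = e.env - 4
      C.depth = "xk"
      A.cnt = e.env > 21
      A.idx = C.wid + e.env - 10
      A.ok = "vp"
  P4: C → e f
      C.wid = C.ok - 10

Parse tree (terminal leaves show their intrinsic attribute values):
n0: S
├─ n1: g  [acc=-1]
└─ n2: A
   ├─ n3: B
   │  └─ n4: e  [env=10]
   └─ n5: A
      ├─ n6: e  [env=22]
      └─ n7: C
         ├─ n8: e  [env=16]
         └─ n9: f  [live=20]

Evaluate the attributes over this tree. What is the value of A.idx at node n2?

15

1. n1.acc = -1  [terminal]
2. n3.lim = "qn"  ["qn"]
3. n4.env = 10  [terminal]
4. n3.key = false  [e.env > 10]
5. n6.env = 22  [terminal]
6. n7.ok = 18  [e.env - 4]
7. n7.depth = "xk"  ["xk"]
8. n8.env = 16  [terminal]
9. n9.live = 20  [terminal]
10. n7.wid = 8  [C.ok - 10]
11. n5.cnt = true  [e.env > 21]
12. n5.idx = 20  [C.wid + e.env - 10]
13. n5.ok = "vp"  ["vp"]
14. n2.cnt = true  [A₁.cnt == true]
15. n2.idx = 15  [A₁.idx - 5]
16. n2.ok = "rvp"  ["r" ++ A₁.ok]
17. n0.fin = "xw"  ["xw"]
18. n0.idx = 4  [g.acc + 5]
19. n0.cnt = false  [g.acc > -1]
20. n0.mk = true  [A.cnt == true]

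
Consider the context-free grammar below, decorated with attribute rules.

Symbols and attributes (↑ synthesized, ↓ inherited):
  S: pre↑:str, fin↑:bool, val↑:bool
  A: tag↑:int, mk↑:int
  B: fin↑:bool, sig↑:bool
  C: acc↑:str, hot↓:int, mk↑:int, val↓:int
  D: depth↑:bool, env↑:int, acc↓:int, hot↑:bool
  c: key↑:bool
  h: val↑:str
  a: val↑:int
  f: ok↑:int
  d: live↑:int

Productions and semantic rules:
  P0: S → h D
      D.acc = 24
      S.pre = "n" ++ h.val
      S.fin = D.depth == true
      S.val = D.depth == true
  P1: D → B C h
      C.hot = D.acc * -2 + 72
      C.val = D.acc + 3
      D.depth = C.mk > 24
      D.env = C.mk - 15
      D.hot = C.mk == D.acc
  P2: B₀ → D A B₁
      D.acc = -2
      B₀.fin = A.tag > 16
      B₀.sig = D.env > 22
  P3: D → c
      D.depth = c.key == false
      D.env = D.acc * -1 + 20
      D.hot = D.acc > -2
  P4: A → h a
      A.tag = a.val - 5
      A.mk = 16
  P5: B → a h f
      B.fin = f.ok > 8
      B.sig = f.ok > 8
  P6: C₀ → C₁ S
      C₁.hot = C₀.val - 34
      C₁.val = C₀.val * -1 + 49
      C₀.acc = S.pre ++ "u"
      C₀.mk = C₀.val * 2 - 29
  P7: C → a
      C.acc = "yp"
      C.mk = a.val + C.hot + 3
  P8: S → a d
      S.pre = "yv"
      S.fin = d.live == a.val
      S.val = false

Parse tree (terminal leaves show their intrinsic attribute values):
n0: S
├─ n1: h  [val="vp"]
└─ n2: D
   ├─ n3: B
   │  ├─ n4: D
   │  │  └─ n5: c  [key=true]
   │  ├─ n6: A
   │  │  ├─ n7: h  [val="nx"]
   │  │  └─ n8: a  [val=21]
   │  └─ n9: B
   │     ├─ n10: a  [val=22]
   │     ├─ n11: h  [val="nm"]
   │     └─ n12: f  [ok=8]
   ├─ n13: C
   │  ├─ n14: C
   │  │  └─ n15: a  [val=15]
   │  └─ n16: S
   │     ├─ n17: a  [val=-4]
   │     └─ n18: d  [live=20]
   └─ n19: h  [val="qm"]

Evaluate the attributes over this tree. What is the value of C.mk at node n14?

1. n1.val = "vp"  [terminal]
2. n2.acc = 24  [24]
3. n4.acc = -2  [-2]
4. n5.key = true  [terminal]
5. n4.depth = false  [c.key == false]
6. n4.env = 22  [D.acc * -1 + 20]
7. n4.hot = false  [D.acc > -2]
8. n7.val = "nx"  [terminal]
9. n8.val = 21  [terminal]
10. n6.tag = 16  [a.val - 5]
11. n6.mk = 16  [16]
12. n10.val = 22  [terminal]
13. n11.val = "nm"  [terminal]
14. n12.ok = 8  [terminal]
15. n9.fin = false  [f.ok > 8]
16. n9.sig = false  [f.ok > 8]
17. n3.fin = false  [A.tag > 16]
18. n3.sig = false  [D.env > 22]
19. n13.hot = 24  [D.acc * -2 + 72]
20. n13.val = 27  [D.acc + 3]
21. n14.hot = -7  [C₀.val - 34]
22. n14.val = 22  [C₀.val * -1 + 49]
23. n15.val = 15  [terminal]
24. n14.acc = "yp"  ["yp"]
25. n14.mk = 11  [a.val + C.hot + 3]
26. n17.val = -4  [terminal]
27. n18.live = 20  [terminal]
28. n16.pre = "yv"  ["yv"]
29. n16.fin = false  [d.live == a.val]
30. n16.val = false  [false]
31. n13.acc = "yvu"  [S.pre ++ "u"]
32. n13.mk = 25  [C₀.val * 2 - 29]
33. n19.val = "qm"  [terminal]
34. n2.depth = true  [C.mk > 24]
35. n2.env = 10  [C.mk - 15]
36. n2.hot = false  [C.mk == D.acc]
37. n0.pre = "nvp"  ["n" ++ h.val]
38. n0.fin = true  [D.depth == true]
39. n0.val = true  [D.depth == true]

11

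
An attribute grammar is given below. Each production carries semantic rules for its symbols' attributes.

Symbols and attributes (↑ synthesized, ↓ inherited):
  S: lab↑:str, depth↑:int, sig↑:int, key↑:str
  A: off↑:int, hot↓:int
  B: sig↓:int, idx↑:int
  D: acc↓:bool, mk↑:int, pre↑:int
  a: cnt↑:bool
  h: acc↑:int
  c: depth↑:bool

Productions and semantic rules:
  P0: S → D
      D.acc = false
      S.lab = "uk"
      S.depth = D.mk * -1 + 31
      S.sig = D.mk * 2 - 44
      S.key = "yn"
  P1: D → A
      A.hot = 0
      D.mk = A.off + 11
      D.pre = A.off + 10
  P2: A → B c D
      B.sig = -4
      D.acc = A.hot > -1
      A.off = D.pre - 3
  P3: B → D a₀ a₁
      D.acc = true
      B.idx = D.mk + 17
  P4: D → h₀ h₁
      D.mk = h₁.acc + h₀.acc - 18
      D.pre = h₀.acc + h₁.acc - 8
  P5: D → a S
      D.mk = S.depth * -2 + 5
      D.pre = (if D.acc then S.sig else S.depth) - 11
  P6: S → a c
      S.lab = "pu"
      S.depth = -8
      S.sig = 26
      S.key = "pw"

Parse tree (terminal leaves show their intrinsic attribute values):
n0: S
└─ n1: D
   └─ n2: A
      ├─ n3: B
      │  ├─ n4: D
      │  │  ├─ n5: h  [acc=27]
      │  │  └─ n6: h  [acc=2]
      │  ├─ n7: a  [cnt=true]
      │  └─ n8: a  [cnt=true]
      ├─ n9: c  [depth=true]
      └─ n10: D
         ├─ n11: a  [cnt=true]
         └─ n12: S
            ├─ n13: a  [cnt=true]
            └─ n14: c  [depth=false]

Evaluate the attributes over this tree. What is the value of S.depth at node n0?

8

1. n1.acc = false  [false]
2. n2.hot = 0  [0]
3. n3.sig = -4  [-4]
4. n4.acc = true  [true]
5. n5.acc = 27  [terminal]
6. n6.acc = 2  [terminal]
7. n4.mk = 11  [h₁.acc + h₀.acc - 18]
8. n4.pre = 21  [h₀.acc + h₁.acc - 8]
9. n7.cnt = true  [terminal]
10. n8.cnt = true  [terminal]
11. n3.idx = 28  [D.mk + 17]
12. n9.depth = true  [terminal]
13. n10.acc = true  [A.hot > -1]
14. n11.cnt = true  [terminal]
15. n13.cnt = true  [terminal]
16. n14.depth = false  [terminal]
17. n12.lab = "pu"  ["pu"]
18. n12.depth = -8  [-8]
19. n12.sig = 26  [26]
20. n12.key = "pw"  ["pw"]
21. n10.mk = 21  [S.depth * -2 + 5]
22. n10.pre = 15  [(if D.acc then S.sig else S.depth) - 11]
23. n2.off = 12  [D.pre - 3]
24. n1.mk = 23  [A.off + 11]
25. n1.pre = 22  [A.off + 10]
26. n0.lab = "uk"  ["uk"]
27. n0.depth = 8  [D.mk * -1 + 31]
28. n0.sig = 2  [D.mk * 2 - 44]
29. n0.key = "yn"  ["yn"]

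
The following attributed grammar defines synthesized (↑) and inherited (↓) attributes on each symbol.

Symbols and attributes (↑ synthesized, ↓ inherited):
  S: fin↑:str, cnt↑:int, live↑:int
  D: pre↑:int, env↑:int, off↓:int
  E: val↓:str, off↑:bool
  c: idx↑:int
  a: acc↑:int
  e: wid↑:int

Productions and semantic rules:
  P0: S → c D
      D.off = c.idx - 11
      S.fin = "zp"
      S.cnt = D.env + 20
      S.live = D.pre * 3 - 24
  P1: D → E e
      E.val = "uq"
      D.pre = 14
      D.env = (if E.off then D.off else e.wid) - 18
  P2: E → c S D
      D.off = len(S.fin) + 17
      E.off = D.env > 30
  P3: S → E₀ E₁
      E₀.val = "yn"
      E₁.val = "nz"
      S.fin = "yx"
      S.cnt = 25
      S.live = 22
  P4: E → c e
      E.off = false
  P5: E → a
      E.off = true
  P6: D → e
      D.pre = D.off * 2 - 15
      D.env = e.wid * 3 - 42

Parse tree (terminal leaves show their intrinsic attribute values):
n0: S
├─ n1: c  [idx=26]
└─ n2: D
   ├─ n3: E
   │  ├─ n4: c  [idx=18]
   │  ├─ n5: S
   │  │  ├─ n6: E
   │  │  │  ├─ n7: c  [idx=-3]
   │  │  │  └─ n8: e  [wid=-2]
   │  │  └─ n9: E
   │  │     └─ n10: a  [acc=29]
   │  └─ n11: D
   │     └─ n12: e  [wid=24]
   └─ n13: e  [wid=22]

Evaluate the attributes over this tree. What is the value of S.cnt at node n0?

1. n1.idx = 26  [terminal]
2. n2.off = 15  [c.idx - 11]
3. n3.val = "uq"  ["uq"]
4. n4.idx = 18  [terminal]
5. n6.val = "yn"  ["yn"]
6. n7.idx = -3  [terminal]
7. n8.wid = -2  [terminal]
8. n6.off = false  [false]
9. n9.val = "nz"  ["nz"]
10. n10.acc = 29  [terminal]
11. n9.off = true  [true]
12. n5.fin = "yx"  ["yx"]
13. n5.cnt = 25  [25]
14. n5.live = 22  [22]
15. n11.off = 19  [len(S.fin) + 17]
16. n12.wid = 24  [terminal]
17. n11.pre = 23  [D.off * 2 - 15]
18. n11.env = 30  [e.wid * 3 - 42]
19. n3.off = false  [D.env > 30]
20. n13.wid = 22  [terminal]
21. n2.pre = 14  [14]
22. n2.env = 4  [(if E.off then D.off else e.wid) - 18]
23. n0.fin = "zp"  ["zp"]
24. n0.cnt = 24  [D.env + 20]
25. n0.live = 18  [D.pre * 3 - 24]

24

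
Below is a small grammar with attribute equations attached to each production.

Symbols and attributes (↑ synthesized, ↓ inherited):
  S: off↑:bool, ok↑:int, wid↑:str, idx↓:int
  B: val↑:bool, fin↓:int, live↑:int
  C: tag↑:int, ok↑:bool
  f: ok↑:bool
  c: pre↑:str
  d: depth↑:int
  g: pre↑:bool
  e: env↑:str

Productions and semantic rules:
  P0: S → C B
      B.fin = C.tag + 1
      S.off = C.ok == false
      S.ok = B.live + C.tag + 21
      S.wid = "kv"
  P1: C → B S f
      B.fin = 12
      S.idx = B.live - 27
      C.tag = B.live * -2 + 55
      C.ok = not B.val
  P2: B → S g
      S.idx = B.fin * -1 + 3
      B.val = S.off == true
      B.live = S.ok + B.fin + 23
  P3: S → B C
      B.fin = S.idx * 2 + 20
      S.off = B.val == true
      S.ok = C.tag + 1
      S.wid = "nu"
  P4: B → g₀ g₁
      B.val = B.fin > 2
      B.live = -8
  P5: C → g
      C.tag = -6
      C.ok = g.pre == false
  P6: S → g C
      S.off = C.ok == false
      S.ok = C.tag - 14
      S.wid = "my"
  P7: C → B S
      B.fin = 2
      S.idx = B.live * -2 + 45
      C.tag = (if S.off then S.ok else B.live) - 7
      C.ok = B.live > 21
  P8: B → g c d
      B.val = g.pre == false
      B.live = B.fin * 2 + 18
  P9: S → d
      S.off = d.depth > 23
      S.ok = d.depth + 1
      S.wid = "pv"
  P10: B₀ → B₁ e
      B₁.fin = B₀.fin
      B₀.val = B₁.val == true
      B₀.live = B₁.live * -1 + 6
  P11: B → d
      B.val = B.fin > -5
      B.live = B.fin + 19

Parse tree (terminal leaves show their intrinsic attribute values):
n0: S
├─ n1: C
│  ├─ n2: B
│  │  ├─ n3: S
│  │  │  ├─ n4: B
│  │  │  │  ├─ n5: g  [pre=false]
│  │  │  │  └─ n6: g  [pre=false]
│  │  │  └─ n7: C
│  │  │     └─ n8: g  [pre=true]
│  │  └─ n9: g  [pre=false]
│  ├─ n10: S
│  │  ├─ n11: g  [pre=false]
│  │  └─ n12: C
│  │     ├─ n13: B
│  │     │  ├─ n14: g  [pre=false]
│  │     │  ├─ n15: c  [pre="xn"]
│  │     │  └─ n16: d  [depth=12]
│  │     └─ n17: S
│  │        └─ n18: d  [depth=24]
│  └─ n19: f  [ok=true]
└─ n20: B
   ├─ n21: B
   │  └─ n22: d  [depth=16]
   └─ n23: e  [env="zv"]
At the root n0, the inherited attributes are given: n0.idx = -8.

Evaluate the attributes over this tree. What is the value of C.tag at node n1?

-5

1. n0.idx = -8  [given at root]
2. n2.fin = 12  [12]
3. n3.idx = -9  [B.fin * -1 + 3]
4. n4.fin = 2  [S.idx * 2 + 20]
5. n5.pre = false  [terminal]
6. n6.pre = false  [terminal]
7. n4.val = false  [B.fin > 2]
8. n4.live = -8  [-8]
9. n8.pre = true  [terminal]
10. n7.tag = -6  [-6]
11. n7.ok = false  [g.pre == false]
12. n3.off = false  [B.val == true]
13. n3.ok = -5  [C.tag + 1]
14. n3.wid = "nu"  ["nu"]
15. n9.pre = false  [terminal]
16. n2.val = false  [S.off == true]
17. n2.live = 30  [S.ok + B.fin + 23]
18. n10.idx = 3  [B.live - 27]
19. n11.pre = false  [terminal]
20. n13.fin = 2  [2]
21. n14.pre = false  [terminal]
22. n15.pre = "xn"  [terminal]
23. n16.depth = 12  [terminal]
24. n13.val = true  [g.pre == false]
25. n13.live = 22  [B.fin * 2 + 18]
26. n17.idx = 1  [B.live * -2 + 45]
27. n18.depth = 24  [terminal]
28. n17.off = true  [d.depth > 23]
29. n17.ok = 25  [d.depth + 1]
30. n17.wid = "pv"  ["pv"]
31. n12.tag = 18  [(if S.off then S.ok else B.live) - 7]
32. n12.ok = true  [B.live > 21]
33. n10.off = false  [C.ok == false]
34. n10.ok = 4  [C.tag - 14]
35. n10.wid = "my"  ["my"]
36. n19.ok = true  [terminal]
37. n1.tag = -5  [B.live * -2 + 55]
38. n1.ok = true  [not B.val]
39. n20.fin = -4  [C.tag + 1]
40. n21.fin = -4  [B₀.fin]
41. n22.depth = 16  [terminal]
42. n21.val = true  [B.fin > -5]
43. n21.live = 15  [B.fin + 19]
44. n23.env = "zv"  [terminal]
45. n20.val = true  [B₁.val == true]
46. n20.live = -9  [B₁.live * -1 + 6]
47. n0.off = false  [C.ok == false]
48. n0.ok = 7  [B.live + C.tag + 21]
49. n0.wid = "kv"  ["kv"]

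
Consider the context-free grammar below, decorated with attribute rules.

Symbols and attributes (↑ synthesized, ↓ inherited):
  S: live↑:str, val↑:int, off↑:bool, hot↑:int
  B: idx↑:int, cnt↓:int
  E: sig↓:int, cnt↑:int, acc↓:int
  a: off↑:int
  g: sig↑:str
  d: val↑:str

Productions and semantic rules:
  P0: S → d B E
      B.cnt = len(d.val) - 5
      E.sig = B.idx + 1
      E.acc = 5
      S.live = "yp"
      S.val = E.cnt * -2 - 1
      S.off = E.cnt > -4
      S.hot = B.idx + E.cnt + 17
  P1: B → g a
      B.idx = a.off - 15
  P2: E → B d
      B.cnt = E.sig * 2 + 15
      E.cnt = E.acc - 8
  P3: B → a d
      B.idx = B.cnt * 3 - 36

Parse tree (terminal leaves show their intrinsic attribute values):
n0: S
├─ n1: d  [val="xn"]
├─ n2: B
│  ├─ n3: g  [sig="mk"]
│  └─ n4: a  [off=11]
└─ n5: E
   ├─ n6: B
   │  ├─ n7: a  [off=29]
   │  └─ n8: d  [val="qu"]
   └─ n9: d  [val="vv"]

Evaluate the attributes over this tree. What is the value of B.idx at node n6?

1. n1.val = "xn"  [terminal]
2. n2.cnt = -3  [len(d.val) - 5]
3. n3.sig = "mk"  [terminal]
4. n4.off = 11  [terminal]
5. n2.idx = -4  [a.off - 15]
6. n5.sig = -3  [B.idx + 1]
7. n5.acc = 5  [5]
8. n6.cnt = 9  [E.sig * 2 + 15]
9. n7.off = 29  [terminal]
10. n8.val = "qu"  [terminal]
11. n6.idx = -9  [B.cnt * 3 - 36]
12. n9.val = "vv"  [terminal]
13. n5.cnt = -3  [E.acc - 8]
14. n0.live = "yp"  ["yp"]
15. n0.val = 5  [E.cnt * -2 - 1]
16. n0.off = true  [E.cnt > -4]
17. n0.hot = 10  [B.idx + E.cnt + 17]

-9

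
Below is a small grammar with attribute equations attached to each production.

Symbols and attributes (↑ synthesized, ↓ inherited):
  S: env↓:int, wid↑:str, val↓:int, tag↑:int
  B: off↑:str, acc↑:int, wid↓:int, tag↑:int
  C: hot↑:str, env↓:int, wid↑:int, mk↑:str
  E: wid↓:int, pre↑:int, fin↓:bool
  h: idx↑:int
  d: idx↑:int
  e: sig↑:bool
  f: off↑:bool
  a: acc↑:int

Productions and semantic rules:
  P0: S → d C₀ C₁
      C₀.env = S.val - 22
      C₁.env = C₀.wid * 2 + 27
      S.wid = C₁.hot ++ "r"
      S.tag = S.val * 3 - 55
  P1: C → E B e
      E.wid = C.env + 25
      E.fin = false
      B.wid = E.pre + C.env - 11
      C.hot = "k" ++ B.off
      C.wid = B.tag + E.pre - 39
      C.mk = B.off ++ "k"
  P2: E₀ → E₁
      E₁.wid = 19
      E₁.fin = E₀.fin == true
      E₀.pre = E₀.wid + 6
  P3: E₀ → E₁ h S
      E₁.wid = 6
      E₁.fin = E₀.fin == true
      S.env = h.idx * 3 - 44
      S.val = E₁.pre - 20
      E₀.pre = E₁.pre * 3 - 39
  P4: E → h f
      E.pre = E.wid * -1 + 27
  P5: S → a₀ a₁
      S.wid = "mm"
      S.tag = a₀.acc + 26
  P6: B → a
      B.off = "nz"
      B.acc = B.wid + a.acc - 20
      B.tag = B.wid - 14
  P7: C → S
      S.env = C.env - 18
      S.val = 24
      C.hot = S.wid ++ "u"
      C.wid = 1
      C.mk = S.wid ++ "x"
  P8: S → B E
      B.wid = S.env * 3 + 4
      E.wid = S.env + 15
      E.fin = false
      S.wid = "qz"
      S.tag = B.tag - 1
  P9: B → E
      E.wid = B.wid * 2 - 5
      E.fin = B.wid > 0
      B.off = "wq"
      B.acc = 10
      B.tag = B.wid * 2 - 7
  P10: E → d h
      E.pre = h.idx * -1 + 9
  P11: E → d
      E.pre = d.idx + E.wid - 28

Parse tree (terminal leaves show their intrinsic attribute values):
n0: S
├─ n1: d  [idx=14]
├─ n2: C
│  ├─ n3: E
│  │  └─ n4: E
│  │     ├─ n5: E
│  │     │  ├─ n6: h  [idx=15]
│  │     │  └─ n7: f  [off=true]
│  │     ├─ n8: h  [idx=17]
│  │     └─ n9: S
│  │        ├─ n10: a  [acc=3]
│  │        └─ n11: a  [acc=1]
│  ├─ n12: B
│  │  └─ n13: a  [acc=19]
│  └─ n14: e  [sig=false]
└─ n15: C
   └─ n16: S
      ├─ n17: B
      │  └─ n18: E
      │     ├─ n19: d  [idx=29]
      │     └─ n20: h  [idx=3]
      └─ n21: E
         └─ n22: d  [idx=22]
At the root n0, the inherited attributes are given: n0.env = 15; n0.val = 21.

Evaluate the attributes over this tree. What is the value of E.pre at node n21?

1. n0.env = 15  [given at root]
2. n0.val = 21  [given at root]
3. n1.idx = 14  [terminal]
4. n2.env = -1  [S.val - 22]
5. n3.wid = 24  [C.env + 25]
6. n3.fin = false  [false]
7. n4.wid = 19  [19]
8. n4.fin = false  [E₀.fin == true]
9. n5.wid = 6  [6]
10. n5.fin = false  [E₀.fin == true]
11. n6.idx = 15  [terminal]
12. n7.off = true  [terminal]
13. n5.pre = 21  [E.wid * -1 + 27]
14. n8.idx = 17  [terminal]
15. n9.env = 7  [h.idx * 3 - 44]
16. n9.val = 1  [E₁.pre - 20]
17. n10.acc = 3  [terminal]
18. n11.acc = 1  [terminal]
19. n9.wid = "mm"  ["mm"]
20. n9.tag = 29  [a₀.acc + 26]
21. n4.pre = 24  [E₁.pre * 3 - 39]
22. n3.pre = 30  [E₀.wid + 6]
23. n12.wid = 18  [E.pre + C.env - 11]
24. n13.acc = 19  [terminal]
25. n12.off = "nz"  ["nz"]
26. n12.acc = 17  [B.wid + a.acc - 20]
27. n12.tag = 4  [B.wid - 14]
28. n14.sig = false  [terminal]
29. n2.hot = "knz"  ["k" ++ B.off]
30. n2.wid = -5  [B.tag + E.pre - 39]
31. n2.mk = "nzk"  [B.off ++ "k"]
32. n15.env = 17  [C₀.wid * 2 + 27]
33. n16.env = -1  [C.env - 18]
34. n16.val = 24  [24]
35. n17.wid = 1  [S.env * 3 + 4]
36. n18.wid = -3  [B.wid * 2 - 5]
37. n18.fin = true  [B.wid > 0]
38. n19.idx = 29  [terminal]
39. n20.idx = 3  [terminal]
40. n18.pre = 6  [h.idx * -1 + 9]
41. n17.off = "wq"  ["wq"]
42. n17.acc = 10  [10]
43. n17.tag = -5  [B.wid * 2 - 7]
44. n21.wid = 14  [S.env + 15]
45. n21.fin = false  [false]
46. n22.idx = 22  [terminal]
47. n21.pre = 8  [d.idx + E.wid - 28]
48. n16.wid = "qz"  ["qz"]
49. n16.tag = -6  [B.tag - 1]
50. n15.hot = "qzu"  [S.wid ++ "u"]
51. n15.wid = 1  [1]
52. n15.mk = "qzx"  [S.wid ++ "x"]
53. n0.wid = "qzur"  [C₁.hot ++ "r"]
54. n0.tag = 8  [S.val * 3 - 55]

8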